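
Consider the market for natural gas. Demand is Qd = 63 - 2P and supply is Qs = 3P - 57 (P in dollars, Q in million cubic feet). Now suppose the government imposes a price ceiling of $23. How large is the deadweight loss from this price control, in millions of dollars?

3.75

Without the control the market clears where 63 - 2P = 3P - 57, i.e. P* = 24 and Q* = 15.
The ceiling of 23 is below the equilibrium price 24, so it binds.
At P = 23: Qd = 63 - 2·23 = 17 and Qs = 3·23 - 57 = 12.
Quantity traded falls to 12. At Q = 12 the demand price is (63 - 12)/2 = 25.5 and the supply price is (57 + 12)/3 = 23.
Deadweight loss = ½ · (25.5 - 23) · (15 - 12) = ½ · 2.5 · 3 = 3.75.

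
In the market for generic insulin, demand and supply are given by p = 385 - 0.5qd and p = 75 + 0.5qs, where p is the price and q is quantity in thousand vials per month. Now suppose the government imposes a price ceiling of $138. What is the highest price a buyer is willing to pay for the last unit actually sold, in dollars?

322

Rearranging demand gives qd = 770 - 2p; rearranging supply gives qs = 2p - 150. Equilibrium: 770 - 2p = 2p - 150, so 920 = 4p and p* = 230, q* = 310.
The ceiling of 138 is below the equilibrium price 230, so it binds.
At p = 138: qd = 770 - 2·138 = 494 and qs = 2·138 - 150 = 126.
Only 126 units reach the market. On the demand curve, the marginal buyer's willingness to pay at q = 126 is (770 - 126)/2 = 322.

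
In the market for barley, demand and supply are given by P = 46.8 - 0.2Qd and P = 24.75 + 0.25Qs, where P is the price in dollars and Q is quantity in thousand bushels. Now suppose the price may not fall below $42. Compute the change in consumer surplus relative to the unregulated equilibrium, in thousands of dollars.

-182.5

Rearranging demand gives Qd = 234 - 5P; rearranging supply gives Qs = 4P - 99. In a free market, 234 - 5P = 4P - 99 gives the equilibrium P* = 37, Q* = 49.
The floor of 42 is above the equilibrium price 37, so it binds.
At P = 42: Qd = 234 - 5·42 = 24 and Qs = 4·42 - 99 = 69.
Consumer surplus without the control is ½ · (46.8 - 37) · 49 = 240.1.
With the floor, consumers buy 24 units at 42, so CS = ½ · (46.8 - 42) · 24 = 57.6.
Change in consumer surplus = 57.6 - 240.1 = -182.5.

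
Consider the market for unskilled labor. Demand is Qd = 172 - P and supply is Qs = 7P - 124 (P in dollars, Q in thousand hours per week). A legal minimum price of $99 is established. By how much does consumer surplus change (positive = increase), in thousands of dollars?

-6448

Setting quantity demanded equal to quantity supplied, 172 - P = 7P - 124, gives P* = 37 and Q* = 135.
Because the floor (99) lies above the market-clearing price, it is binding.
At P = 99: Qd = 172 - 99 = 73 and Qs = 7·99 - 124 = 569.
Consumer surplus without the control is ½ · (172 - 37) · 135 = 9112.5.
With the floor, consumers buy 73 units at 99, so CS = ½ · (172 - 99) · 73 = 2664.5.
Change in consumer surplus = 2664.5 - 9112.5 = -6448.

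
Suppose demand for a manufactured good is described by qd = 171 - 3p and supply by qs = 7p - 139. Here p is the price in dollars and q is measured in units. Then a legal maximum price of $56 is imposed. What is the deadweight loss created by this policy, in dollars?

Without the control the market clears where 171 - 3p = 7p - 139, i.e. p* = 31 and q* = 78.
Since 56 is above p* = 31, the ceiling does not bind and the free-market outcome prevails.
Since the control does not bind, no trades are prevented and deadweight loss is zero.

0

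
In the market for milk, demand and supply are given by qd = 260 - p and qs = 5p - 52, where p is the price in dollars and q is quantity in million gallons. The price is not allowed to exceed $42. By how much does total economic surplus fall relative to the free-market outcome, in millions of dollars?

1500

In a free market, 260 - p = 5p - 52 gives the equilibrium p* = 52, q* = 208.
Because the ceiling (42) lies below the market-clearing price, it is binding.
At p = 42: qd = 260 - 42 = 218 and qs = 5·42 - 52 = 158.
Quantity traded falls to 158. At q = 158 the demand price is 260 - 158 = 102 and the supply price is (52 + 158)/5 = 42.
Deadweight loss = ½ · (102 - 42) · (208 - 158) = ½ · 60 · 50 = 1500.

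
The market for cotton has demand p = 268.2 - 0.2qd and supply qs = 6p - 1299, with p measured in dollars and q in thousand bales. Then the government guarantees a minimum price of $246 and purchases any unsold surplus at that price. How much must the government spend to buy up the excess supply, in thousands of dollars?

16236

Rearranging demand gives qd = 1341 - 5p. Setting quantity demanded equal to quantity supplied, 1341 - 5p = 6p - 1299, gives p* = 240 and q* = 141.
Because the floor (246) lies above the market-clearing price, it is binding.
At p = 246: qd = 1341 - 5·246 = 111 and qs = 6·246 - 1299 = 177.
Surplus = qs - qd = 66.
Government expenditure = surplus × support price = 66 × 246 = 16236.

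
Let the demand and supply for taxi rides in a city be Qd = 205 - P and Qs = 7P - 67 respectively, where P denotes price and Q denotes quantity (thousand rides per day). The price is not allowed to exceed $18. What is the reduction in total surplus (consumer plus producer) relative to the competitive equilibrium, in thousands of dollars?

7168

Setting quantity demanded equal to quantity supplied, 205 - P = 7P - 67, gives P* = 34 and Q* = 171.
Because the ceiling (18) lies below the market-clearing price, it is binding.
At P = 18: Qd = 205 - 18 = 187 and Qs = 7·18 - 67 = 59.
Quantity traded falls to 59. At Q = 59 the demand price is 205 - 59 = 146 and the supply price is (67 + 59)/7 = 18.
Deadweight loss = ½ · (146 - 18) · (171 - 59) = ½ · 128 · 112 = 7168.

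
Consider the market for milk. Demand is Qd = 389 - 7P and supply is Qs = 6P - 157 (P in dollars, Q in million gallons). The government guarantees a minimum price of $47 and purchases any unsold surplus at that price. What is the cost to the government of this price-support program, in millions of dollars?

Setting quantity demanded equal to quantity supplied, 389 - 7P = 6P - 157, gives P* = 42 and Q* = 95.
Since 47 > 42, the floor is binding.
At P = 47: Qd = 389 - 7·47 = 60 and Qs = 6·47 - 157 = 125.
Surplus = Qs - Qd = 65.
Government expenditure = surplus × support price = 65 × 47 = 3055.

3055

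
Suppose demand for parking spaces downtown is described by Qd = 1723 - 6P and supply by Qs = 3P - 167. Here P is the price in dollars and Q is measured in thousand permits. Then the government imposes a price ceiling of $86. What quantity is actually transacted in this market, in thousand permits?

91

Without the control the market clears where 1723 - 6P = 3P - 167, i.e. P* = 210 and Q* = 463.
Since 86 < 210, the ceiling is binding.
At P = 86: Qd = 1723 - 6·86 = 1207 and Qs = 3·86 - 167 = 91.
The quantity actually transacted is the short side, supply: 91.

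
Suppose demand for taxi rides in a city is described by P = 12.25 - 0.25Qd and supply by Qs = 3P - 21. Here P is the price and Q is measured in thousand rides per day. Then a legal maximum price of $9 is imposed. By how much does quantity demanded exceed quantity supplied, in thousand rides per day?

7

Rearranging demand gives Qd = 49 - 4P. Without the control the market clears where 49 - 4P = 3P - 21, i.e. P* = 10 and Q* = 9.
The ceiling of 9 is below the equilibrium price 10, so it binds.
At P = 9: Qd = 49 - 4·9 = 13 and Qs = 3·9 - 21 = 6.
Shortage = Qd - Qs = 13 - 6 = 7.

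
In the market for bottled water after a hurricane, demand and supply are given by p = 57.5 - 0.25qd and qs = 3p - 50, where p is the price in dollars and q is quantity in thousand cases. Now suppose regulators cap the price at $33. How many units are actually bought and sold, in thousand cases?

49

Rearranging demand gives qd = 230 - 4p. Setting quantity demanded equal to quantity supplied, 230 - 4p = 3p - 50, gives p* = 40 and q* = 70.
Since 33 < 40, the ceiling is binding.
At p = 33: qd = 230 - 4·33 = 98 and qs = 3·33 - 50 = 49.
The quantity actually transacted is the short side, supply: 49.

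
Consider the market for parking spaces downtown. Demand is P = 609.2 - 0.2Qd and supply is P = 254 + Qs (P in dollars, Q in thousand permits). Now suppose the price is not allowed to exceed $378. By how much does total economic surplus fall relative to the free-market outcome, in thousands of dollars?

17750.4

Rearranging demand gives Qd = 3046 - 5P; rearranging supply gives Qs = P - 254. In a free market, 3046 - 5P = P - 254 gives the equilibrium P* = 550, Q* = 296.
Since 378 < 550, the ceiling is binding.
At P = 378: Qd = 3046 - 5·378 = 1156 and Qs = 378 - 254 = 124.
Quantity traded falls to 124. At Q = 124 the demand price is (3046 - 124)/5 = 584.4 and the supply price is 254 + 124 = 378.
Deadweight loss = ½ · (584.4 - 378) · (296 - 124) = ½ · 206.4 · 172 = 17750.4.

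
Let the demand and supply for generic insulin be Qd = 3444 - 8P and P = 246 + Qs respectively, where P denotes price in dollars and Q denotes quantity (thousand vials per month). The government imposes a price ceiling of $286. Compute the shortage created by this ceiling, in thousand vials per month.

1116

Rearranging supply gives Qs = P - 246. Setting quantity demanded equal to quantity supplied, 3444 - 8P = P - 246, gives P* = 410 and Q* = 164.
The ceiling of 286 is below the equilibrium price 410, so it binds.
At P = 286: Qd = 3444 - 8·286 = 1156 and Qs = 286 - 246 = 40.
Shortage = Qd - Qs = 1156 - 40 = 1116.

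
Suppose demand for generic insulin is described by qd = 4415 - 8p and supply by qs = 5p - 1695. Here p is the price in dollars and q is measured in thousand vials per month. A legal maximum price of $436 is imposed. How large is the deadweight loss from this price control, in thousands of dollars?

Setting quantity demanded equal to quantity supplied, 4415 - 8p = 5p - 1695, gives p* = 470 and q* = 655.
Because the ceiling (436) lies below the market-clearing price, it is binding.
At p = 436: qd = 4415 - 8·436 = 927 and qs = 5·436 - 1695 = 485.
Quantity traded falls to 485. At q = 485 the demand price is (4415 - 485)/8 = 491.25 and the supply price is (1695 + 485)/5 = 436.
Deadweight loss = ½ · (491.25 - 436) · (655 - 485) = ½ · 55.25 · 170 = 4696.25.

4696.25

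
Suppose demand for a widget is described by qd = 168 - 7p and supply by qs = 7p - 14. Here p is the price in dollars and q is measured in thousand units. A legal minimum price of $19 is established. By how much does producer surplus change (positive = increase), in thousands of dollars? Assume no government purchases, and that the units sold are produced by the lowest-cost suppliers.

84

Without the control the market clears where 168 - 7p = 7p - 14, i.e. p* = 13 and q* = 77.
Since 19 > 13, the floor is binding.
At p = 19: qd = 168 - 7·19 = 35 and qs = 7·19 - 14 = 119.
Producer surplus without the control is ½ · (13 - 2) · 77 = 423.5.
With the floor, 35 units are sold at 19. The supply price at q = 35 is 7, so PS = ½ · [(19 - 2) + (19 - 7)] · 35 = 507.5.
Change in producer surplus = 507.5 - 423.5 = 84.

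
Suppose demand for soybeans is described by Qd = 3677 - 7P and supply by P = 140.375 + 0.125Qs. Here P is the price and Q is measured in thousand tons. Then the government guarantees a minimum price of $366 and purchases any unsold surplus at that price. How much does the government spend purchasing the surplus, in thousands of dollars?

252540

Rearranging supply gives Qs = 8P - 1123. Without the control the market clears where 3677 - 7P = 8P - 1123, i.e. P* = 320 and Q* = 1437.
Because the floor (366) lies above the market-clearing price, it is binding.
At P = 366: Qd = 3677 - 7·366 = 1115 and Qs = 8·366 - 1123 = 1805.
Surplus = Qs - Qd = 690.
Government expenditure = surplus × support price = 690 × 366 = 252540.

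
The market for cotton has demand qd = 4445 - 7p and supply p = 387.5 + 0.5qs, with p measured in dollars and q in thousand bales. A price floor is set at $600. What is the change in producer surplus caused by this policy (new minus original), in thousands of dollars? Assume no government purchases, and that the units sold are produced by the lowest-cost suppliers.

Rearranging supply gives qs = 2p - 775. In a free market, 4445 - 7p = 2p - 775 gives the equilibrium p* = 580, q* = 385.
The floor of 600 is above the equilibrium price 580, so it binds.
At p = 600: qd = 4445 - 7·600 = 245 and qs = 2·600 - 775 = 425.
Producer surplus without the control is ½ · (580 - 387.5) · 385 = 37056.25.
With the floor, 245 units are sold at 600. The supply price at q = 245 is 510, so PS = ½ · [(600 - 387.5) + (600 - 510)] · 245 = 37056.25.
Change in producer surplus = 37056.25 - 37056.25 = 0.

0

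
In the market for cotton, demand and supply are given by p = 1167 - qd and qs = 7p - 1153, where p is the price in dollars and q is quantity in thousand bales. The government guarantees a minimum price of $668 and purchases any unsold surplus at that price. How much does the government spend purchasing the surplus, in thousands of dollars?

Rearranging demand gives qd = 1167 - p. In a free market, 1167 - p = 7p - 1153 gives the equilibrium p* = 290, q* = 877.
Because the floor (668) lies above the market-clearing price, it is binding.
At p = 668: qd = 1167 - 668 = 499 and qs = 7·668 - 1153 = 3523.
Surplus = qs - qd = 3024.
Government expenditure = surplus × support price = 3024 × 668 = 2020032.

2020032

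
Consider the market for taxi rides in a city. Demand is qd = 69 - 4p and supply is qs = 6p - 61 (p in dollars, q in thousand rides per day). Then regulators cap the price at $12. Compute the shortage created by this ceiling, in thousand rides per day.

10

Without the control the market clears where 69 - 4p = 6p - 61, i.e. p* = 13 and q* = 17.
The ceiling of 12 is below the equilibrium price 13, so it binds.
At p = 12: qd = 69 - 4·12 = 21 and qs = 6·12 - 61 = 11.
Shortage = qd - qs = 21 - 11 = 10.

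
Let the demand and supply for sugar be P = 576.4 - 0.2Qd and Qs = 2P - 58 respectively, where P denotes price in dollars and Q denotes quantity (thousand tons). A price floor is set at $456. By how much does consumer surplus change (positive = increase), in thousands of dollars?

-24912

Rearranging demand gives Qd = 2882 - 5P. Equilibrium: 2882 - 5P = 2P - 58, so 2940 = 7P and P* = 420, Q* = 782.
Because the floor (456) lies above the market-clearing price, it is binding.
At P = 456: Qd = 2882 - 5·456 = 602 and Qs = 2·456 - 58 = 854.
Consumer surplus without the control is ½ · (576.4 - 420) · 782 = 61152.4.
With the floor, consumers buy 602 units at 456, so CS = ½ · (576.4 - 456) · 602 = 36240.4.
Change in consumer surplus = 36240.4 - 61152.4 = -24912.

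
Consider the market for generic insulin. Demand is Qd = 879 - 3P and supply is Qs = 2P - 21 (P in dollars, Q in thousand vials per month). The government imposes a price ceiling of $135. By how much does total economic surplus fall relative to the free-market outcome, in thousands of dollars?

In a free market, 879 - 3P = 2P - 21 gives the equilibrium P* = 180, Q* = 339.
Because the ceiling (135) lies below the market-clearing price, it is binding.
At P = 135: Qd = 879 - 3·135 = 474 and Qs = 2·135 - 21 = 249.
Quantity traded falls to 249. At Q = 249 the demand price is (879 - 249)/3 = 210 and the supply price is (21 + 249)/2 = 135.
Deadweight loss = ½ · (210 - 135) · (339 - 249) = ½ · 75 · 90 = 3375.

3375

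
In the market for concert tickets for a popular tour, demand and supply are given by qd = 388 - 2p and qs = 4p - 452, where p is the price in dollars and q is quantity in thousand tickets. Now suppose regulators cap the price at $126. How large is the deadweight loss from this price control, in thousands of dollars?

Equilibrium: 388 - 2p = 4p - 452, so 840 = 6p and p* = 140, q* = 108.
Since 126 < 140, the ceiling is binding.
At p = 126: qd = 388 - 2·126 = 136 and qs = 4·126 - 452 = 52.
Quantity traded falls to 52. At q = 52 the demand price is (388 - 52)/2 = 168 and the supply price is (452 + 52)/4 = 126.
Deadweight loss = ½ · (168 - 126) · (108 - 52) = ½ · 42 · 56 = 1176.

1176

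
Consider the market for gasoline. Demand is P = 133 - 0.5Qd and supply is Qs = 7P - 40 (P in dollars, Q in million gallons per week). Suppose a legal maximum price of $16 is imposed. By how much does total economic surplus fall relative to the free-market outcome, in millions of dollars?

Rearranging demand gives Qd = 266 - 2P. Setting quantity demanded equal to quantity supplied, 266 - 2P = 7P - 40, gives P* = 34 and Q* = 198.
Because the ceiling (16) lies below the market-clearing price, it is binding.
At P = 16: Qd = 266 - 2·16 = 234 and Qs = 7·16 - 40 = 72.
Quantity traded falls to 72. At Q = 72 the demand price is (266 - 72)/2 = 97 and the supply price is (40 + 72)/7 = 16.
Deadweight loss = ½ · (97 - 16) · (198 - 72) = ½ · 81 · 126 = 5103.

5103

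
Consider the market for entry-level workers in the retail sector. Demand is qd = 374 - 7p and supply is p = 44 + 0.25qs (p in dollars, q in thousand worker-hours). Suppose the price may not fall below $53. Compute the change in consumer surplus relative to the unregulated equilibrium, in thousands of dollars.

Rearranging supply gives qs = 4p - 176. Setting quantity demanded equal to quantity supplied, 374 - 7p = 4p - 176, gives p* = 50 and q* = 24.
The floor of 53 is above the equilibrium price 50, so it binds.
At p = 53: qd = 374 - 7·53 = 3 and qs = 4·53 - 176 = 36.
Consumer surplus without the control is ½ · (374/7 - 50) · 24 = 288/7.
With the floor, consumers buy 3 units at 53, so CS = ½ · (374/7 - 53) · 3 = 9/14.
Change in consumer surplus = 9/14 - 288/7 = -40.5.

-40.5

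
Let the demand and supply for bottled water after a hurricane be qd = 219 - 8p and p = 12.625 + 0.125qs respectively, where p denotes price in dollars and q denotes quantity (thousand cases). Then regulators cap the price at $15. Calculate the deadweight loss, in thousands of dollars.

200

Rearranging supply gives qs = 8p - 101. Without the control the market clears where 219 - 8p = 8p - 101, i.e. p* = 20 and q* = 59.
Because the ceiling (15) lies below the market-clearing price, it is binding.
At p = 15: qd = 219 - 8·15 = 99 and qs = 8·15 - 101 = 19.
Quantity traded falls to 19. At q = 19 the demand price is (219 - 19)/8 = 25 and the supply price is (101 + 19)/8 = 15.
Deadweight loss = ½ · (25 - 15) · (59 - 19) = ½ · 10 · 40 = 200.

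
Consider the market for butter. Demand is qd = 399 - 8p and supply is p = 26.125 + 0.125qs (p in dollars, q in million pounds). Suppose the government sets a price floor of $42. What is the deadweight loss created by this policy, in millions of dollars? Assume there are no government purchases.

128

Rearranging supply gives qs = 8p - 209. In a free market, 399 - 8p = 8p - 209 gives the equilibrium p* = 38, q* = 95.
The floor of 42 is above the equilibrium price 38, so it binds.
At p = 42: qd = 399 - 8·42 = 63 and qs = 8·42 - 209 = 127.
Quantity traded falls to 63. At q = 63 the demand price is (399 - 63)/8 = 42 and the supply price is (209 + 63)/8 = 34.
Deadweight loss = ½ · (42 - 34) · (95 - 63) = ½ · 8 · 32 = 128.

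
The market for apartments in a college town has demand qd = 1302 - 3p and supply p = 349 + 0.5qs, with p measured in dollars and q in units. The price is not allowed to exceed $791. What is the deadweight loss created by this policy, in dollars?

Rearranging supply gives qs = 2p - 698. Without the control the market clears where 1302 - 3p = 2p - 698, i.e. p* = 400 and q* = 102.
Since 791 is above p* = 400, the ceiling does not bind and the free-market outcome prevails.
Since the control does not bind, no trades are prevented and deadweight loss is zero.

0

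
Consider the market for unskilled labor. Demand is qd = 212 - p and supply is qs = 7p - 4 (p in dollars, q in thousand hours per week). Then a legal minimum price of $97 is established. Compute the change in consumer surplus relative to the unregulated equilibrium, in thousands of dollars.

-10500

Setting quantity demanded equal to quantity supplied, 212 - p = 7p - 4, gives p* = 27 and q* = 185.
Because the floor (97) lies above the market-clearing price, it is binding.
At p = 97: qd = 212 - 97 = 115 and qs = 7·97 - 4 = 675.
Consumer surplus without the control is ½ · (212 - 27) · 185 = 17112.5.
With the floor, consumers buy 115 units at 97, so CS = ½ · (212 - 97) · 115 = 6612.5.
Change in consumer surplus = 6612.5 - 17112.5 = -10500.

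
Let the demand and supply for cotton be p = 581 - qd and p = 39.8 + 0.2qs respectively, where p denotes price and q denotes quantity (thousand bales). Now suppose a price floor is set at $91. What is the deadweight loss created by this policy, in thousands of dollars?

Rearranging demand gives qd = 581 - p; rearranging supply gives qs = 5p - 199. In a free market, 581 - p = 5p - 199 gives the equilibrium p* = 130, q* = 451.
Since 91 is below p* = 130, the floor does not bind and the free-market outcome prevails.
Since the control does not bind, no trades are prevented and deadweight loss is zero.

0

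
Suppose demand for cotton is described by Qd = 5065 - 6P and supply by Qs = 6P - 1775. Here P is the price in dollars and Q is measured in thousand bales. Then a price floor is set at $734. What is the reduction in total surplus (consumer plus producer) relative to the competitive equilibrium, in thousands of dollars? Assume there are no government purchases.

Equilibrium: 5065 - 6P = 6P - 1775, so 6840 = 12P and P* = 570, Q* = 1645.
Since 734 > 570, the floor is binding.
At P = 734: Qd = 5065 - 6·734 = 661 and Qs = 6·734 - 1775 = 2629.
Quantity traded falls to 661. At Q = 661 the demand price is (5065 - 661)/6 = 734 and the supply price is (1775 + 661)/6 = 406.
Deadweight loss = ½ · (734 - 406) · (1645 - 661) = ½ · 328 · 984 = 161376.

161376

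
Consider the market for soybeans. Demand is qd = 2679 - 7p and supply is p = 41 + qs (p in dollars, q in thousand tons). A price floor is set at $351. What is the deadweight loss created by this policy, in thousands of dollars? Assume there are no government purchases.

Rearranging supply gives qs = p - 41. Setting quantity demanded equal to quantity supplied, 2679 - 7p = p - 41, gives p* = 340 and q* = 299.
Since 351 > 340, the floor is binding.
At p = 351: qd = 2679 - 7·351 = 222 and qs = 351 - 41 = 310.
Quantity traded falls to 222. At q = 222 the demand price is (2679 - 222)/7 = 351 and the supply price is 41 + 222 = 263.
Deadweight loss = ½ · (351 - 263) · (299 - 222) = ½ · 88 · 77 = 3388.

3388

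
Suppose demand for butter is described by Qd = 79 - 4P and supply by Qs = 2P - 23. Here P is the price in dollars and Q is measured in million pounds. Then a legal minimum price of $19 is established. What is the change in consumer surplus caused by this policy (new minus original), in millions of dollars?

Without the control the market clears where 79 - 4P = 2P - 23, i.e. P* = 17 and Q* = 11.
The floor of 19 is above the equilibrium price 17, so it binds.
At P = 19: Qd = 79 - 4·19 = 3 and Qs = 2·19 - 23 = 15.
Consumer surplus without the control is ½ · (19.75 - 17) · 11 = 15.125.
With the floor, consumers buy 3 units at 19, so CS = ½ · (19.75 - 19) · 3 = 1.125.
Change in consumer surplus = 1.125 - 15.125 = -14.

-14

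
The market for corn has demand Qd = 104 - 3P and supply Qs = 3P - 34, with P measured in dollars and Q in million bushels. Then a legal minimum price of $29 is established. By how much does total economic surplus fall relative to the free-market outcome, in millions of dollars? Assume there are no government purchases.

108

Equilibrium: 104 - 3P = 3P - 34, so 138 = 6P and P* = 23, Q* = 35.
Because the floor (29) lies above the market-clearing price, it is binding.
At P = 29: Qd = 104 - 3·29 = 17 and Qs = 3·29 - 34 = 53.
Quantity traded falls to 17. At Q = 17 the demand price is (104 - 17)/3 = 29 and the supply price is (34 + 17)/3 = 17.
Deadweight loss = ½ · (29 - 17) · (35 - 17) = ½ · 12 · 18 = 108.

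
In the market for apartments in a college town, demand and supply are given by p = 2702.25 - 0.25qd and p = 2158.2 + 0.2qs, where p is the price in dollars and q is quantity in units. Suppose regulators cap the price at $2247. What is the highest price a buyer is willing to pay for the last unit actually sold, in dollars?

2591.25

Rearranging demand gives qd = 10809 - 4p; rearranging supply gives qs = 5p - 10791. Equilibrium: 10809 - 4p = 5p - 10791, so 21600 = 9p and p* = 2400, q* = 1209.
The ceiling of 2247 is below the equilibrium price 2400, so it binds.
At p = 2247: qd = 10809 - 4·2247 = 1821 and qs = 5·2247 - 10791 = 444.
Only 444 units reach the market. On the demand curve, the marginal buyer's willingness to pay at q = 444 is (10809 - 444)/4 = 2591.25.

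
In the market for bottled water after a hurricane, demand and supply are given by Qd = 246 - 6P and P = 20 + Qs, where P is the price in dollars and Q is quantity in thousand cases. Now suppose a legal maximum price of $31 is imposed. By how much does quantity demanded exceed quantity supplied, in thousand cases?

49

Rearranging supply gives Qs = P - 20. Setting quantity demanded equal to quantity supplied, 246 - 6P = P - 20, gives P* = 38 and Q* = 18.
Since 31 < 38, the ceiling is binding.
At P = 31: Qd = 246 - 6·31 = 60 and Qs = 31 - 20 = 11.
Shortage = Qd - Qs = 60 - 11 = 49.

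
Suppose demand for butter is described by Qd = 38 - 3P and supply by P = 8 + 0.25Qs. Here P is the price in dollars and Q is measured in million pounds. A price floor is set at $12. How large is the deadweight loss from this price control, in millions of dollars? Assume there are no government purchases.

Rearranging supply gives Qs = 4P - 32. Equilibrium: 38 - 3P = 4P - 32, so 70 = 7P and P* = 10, Q* = 8.
The floor of 12 is above the equilibrium price 10, so it binds.
At P = 12: Qd = 38 - 3·12 = 2 and Qs = 4·12 - 32 = 16.
Quantity traded falls to 2. At Q = 2 the demand price is (38 - 2)/3 = 12 and the supply price is (32 + 2)/4 = 8.5.
Deadweight loss = ½ · (12 - 8.5) · (8 - 2) = ½ · 3.5 · 6 = 10.5.

10.5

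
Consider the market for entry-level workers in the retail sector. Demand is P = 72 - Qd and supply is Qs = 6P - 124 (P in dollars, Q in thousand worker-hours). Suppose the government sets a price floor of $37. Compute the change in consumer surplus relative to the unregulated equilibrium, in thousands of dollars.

Rearranging demand gives Qd = 72 - P. Setting quantity demanded equal to quantity supplied, 72 - P = 6P - 124, gives P* = 28 and Q* = 44.
Because the floor (37) lies above the market-clearing price, it is binding.
At P = 37: Qd = 72 - 37 = 35 and Qs = 6·37 - 124 = 98.
Consumer surplus without the control is ½ · (72 - 28) · 44 = 968.
With the floor, consumers buy 35 units at 37, so CS = ½ · (72 - 37) · 35 = 612.5.
Change in consumer surplus = 612.5 - 968 = -355.5.

-355.5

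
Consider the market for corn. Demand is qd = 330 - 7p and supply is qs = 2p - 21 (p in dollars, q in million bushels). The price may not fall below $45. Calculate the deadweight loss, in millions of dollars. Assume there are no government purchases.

567

In a free market, 330 - 7p = 2p - 21 gives the equilibrium p* = 39, q* = 57.
The floor of 45 is above the equilibrium price 39, so it binds.
At p = 45: qd = 330 - 7·45 = 15 and qs = 2·45 - 21 = 69.
Quantity traded falls to 15. At q = 15 the demand price is (330 - 15)/7 = 45 and the supply price is (21 + 15)/2 = 18.
Deadweight loss = ½ · (45 - 18) · (57 - 15) = ½ · 27 · 42 = 567.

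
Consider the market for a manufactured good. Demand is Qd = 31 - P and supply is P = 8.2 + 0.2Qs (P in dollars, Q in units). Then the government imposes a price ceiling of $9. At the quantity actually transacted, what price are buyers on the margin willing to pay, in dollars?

27

Rearranging supply gives Qs = 5P - 41. Equilibrium: 31 - P = 5P - 41, so 72 = 6P and P* = 12, Q* = 19.
Since 9 < 12, the ceiling is binding.
At P = 9: Qd = 31 - 9 = 22 and Qs = 5·9 - 41 = 4.
Only 4 units reach the market. On the demand curve, the marginal buyer's willingness to pay at Q = 4 is (31 - 4) = 27.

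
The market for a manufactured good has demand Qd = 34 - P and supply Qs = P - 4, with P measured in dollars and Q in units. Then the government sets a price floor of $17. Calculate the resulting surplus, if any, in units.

Setting quantity demanded equal to quantity supplied, 34 - P = P - 4, gives P* = 19 and Q* = 15.
The floor of 17 is below the equilibrium price 19, so it is not binding; the market clears at P* = 19, Q* = 15.
Since the control does not bind, there is no surplus.

0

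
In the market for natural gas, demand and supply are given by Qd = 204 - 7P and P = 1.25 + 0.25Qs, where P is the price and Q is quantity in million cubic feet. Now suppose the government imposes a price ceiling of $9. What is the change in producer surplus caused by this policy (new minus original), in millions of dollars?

Rearranging supply gives Qs = 4P - 5. Equilibrium: 204 - 7P = 4P - 5, so 209 = 11P and P* = 19, Q* = 71.
Because the ceiling (9) lies below the market-clearing price, it is binding.
At P = 9: Qd = 204 - 7·9 = 141 and Qs = 4·9 - 5 = 31.
Producer surplus without the control is ½ · (19 - 1.25) · 71 = 630.125.
With the ceiling, producers sell 31 units at 9, so PS = ½ · (9 - 1.25) · 31 = 120.125.
Change in producer surplus = 120.125 - 630.125 = -510.

-510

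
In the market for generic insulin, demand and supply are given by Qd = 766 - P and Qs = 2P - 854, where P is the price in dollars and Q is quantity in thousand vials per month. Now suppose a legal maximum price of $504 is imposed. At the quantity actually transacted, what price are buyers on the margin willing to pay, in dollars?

612

Without the control the market clears where 766 - P = 2P - 854, i.e. P* = 540 and Q* = 226.
Because the ceiling (504) lies below the market-clearing price, it is binding.
At P = 504: Qd = 766 - 504 = 262 and Qs = 2·504 - 854 = 154.
Only 154 units reach the market. On the demand curve, the marginal buyer's willingness to pay at Q = 154 is (766 - 154) = 612.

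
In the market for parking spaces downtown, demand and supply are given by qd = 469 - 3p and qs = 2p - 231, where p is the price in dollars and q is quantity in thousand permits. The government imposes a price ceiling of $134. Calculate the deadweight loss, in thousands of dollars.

60

Equilibrium: 469 - 3p = 2p - 231, so 700 = 5p and p* = 140, q* = 49.
The ceiling of 134 is below the equilibrium price 140, so it binds.
At p = 134: qd = 469 - 3·134 = 67 and qs = 2·134 - 231 = 37.
Quantity traded falls to 37. At q = 37 the demand price is (469 - 37)/3 = 144 and the supply price is (231 + 37)/2 = 134.
Deadweight loss = ½ · (144 - 134) · (49 - 37) = ½ · 10 · 12 = 60.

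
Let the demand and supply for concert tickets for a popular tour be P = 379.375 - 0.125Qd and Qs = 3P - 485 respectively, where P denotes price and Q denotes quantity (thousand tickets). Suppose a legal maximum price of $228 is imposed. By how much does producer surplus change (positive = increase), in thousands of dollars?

-31004

Rearranging demand gives Qd = 3035 - 8P. In a free market, 3035 - 8P = 3P - 485 gives the equilibrium P* = 320, Q* = 475.
Because the ceiling (228) lies below the market-clearing price, it is binding.
At P = 228: Qd = 3035 - 8·228 = 1211 and Qs = 3·228 - 485 = 199.
Producer surplus without the control is ½ · (320 - 485/3) · 475 = 225625/6.
With the ceiling, producers sell 199 units at 228, so PS = ½ · (228 - 485/3) · 199 = 39601/6.
Change in producer surplus = 39601/6 - 225625/6 = -31004.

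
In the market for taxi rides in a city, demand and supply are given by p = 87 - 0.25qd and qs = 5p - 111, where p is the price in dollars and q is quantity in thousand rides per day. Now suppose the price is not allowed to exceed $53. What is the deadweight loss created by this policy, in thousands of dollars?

Rearranging demand gives qd = 348 - 4p. Setting quantity demanded equal to quantity supplied, 348 - 4p = 5p - 111, gives p* = 51 and q* = 144.
The ceiling of 53 is above the equilibrium price 51, so it is not binding; the market clears at p* = 51, q* = 144.
Since the control does not bind, no trades are prevented and deadweight loss is zero.

0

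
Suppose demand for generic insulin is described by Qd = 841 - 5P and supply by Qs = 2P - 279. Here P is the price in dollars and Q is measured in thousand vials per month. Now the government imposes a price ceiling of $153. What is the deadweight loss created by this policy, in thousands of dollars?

In a free market, 841 - 5P = 2P - 279 gives the equilibrium P* = 160, Q* = 41.
The ceiling of 153 is below the equilibrium price 160, so it binds.
At P = 153: Qd = 841 - 5·153 = 76 and Qs = 2·153 - 279 = 27.
Quantity traded falls to 27. At Q = 27 the demand price is (841 - 27)/5 = 162.8 and the supply price is (279 + 27)/2 = 153.
Deadweight loss = ½ · (162.8 - 153) · (41 - 27) = ½ · 9.8 · 14 = 68.6.

68.6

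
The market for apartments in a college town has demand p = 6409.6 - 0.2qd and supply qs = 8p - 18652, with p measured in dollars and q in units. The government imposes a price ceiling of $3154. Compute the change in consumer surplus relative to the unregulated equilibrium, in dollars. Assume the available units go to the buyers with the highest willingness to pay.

Rearranging demand gives qd = 32048 - 5p. Without the control the market clears where 32048 - 5p = 8p - 18652, i.e. p* = 3900 and q* = 12548.
Because the ceiling (3154) lies below the market-clearing price, it is binding.
At p = 3154: qd = 32048 - 5·3154 = 16278 and qs = 8·3154 - 18652 = 6580.
Consumer surplus without the control is ½ · (6409.6 - 3900) · 12548 = 15745230.4.
With the ceiling, 6580 units are sold at 3154 (assume they go to the highest-value buyers). The demand price at q = 6580 is 5093.6, so CS = ½ · [(6409.6 - 3154) + (5093.6 - 3154)] · 6580 = 17092208.
Change in consumer surplus = 17092208 - 15745230.4 = 1346977.6.

1346977.6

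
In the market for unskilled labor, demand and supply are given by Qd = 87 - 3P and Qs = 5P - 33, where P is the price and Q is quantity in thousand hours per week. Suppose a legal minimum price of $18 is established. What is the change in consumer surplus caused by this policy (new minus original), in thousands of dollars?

-112.5

Without the control the market clears where 87 - 3P = 5P - 33, i.e. P* = 15 and Q* = 42.
The floor of 18 is above the equilibrium price 15, so it binds.
At P = 18: Qd = 87 - 3·18 = 33 and Qs = 5·18 - 33 = 57.
Consumer surplus without the control is ½ · (29 - 15) · 42 = 294.
With the floor, consumers buy 33 units at 18, so CS = ½ · (29 - 18) · 33 = 181.5.
Change in consumer surplus = 181.5 - 294 = -112.5.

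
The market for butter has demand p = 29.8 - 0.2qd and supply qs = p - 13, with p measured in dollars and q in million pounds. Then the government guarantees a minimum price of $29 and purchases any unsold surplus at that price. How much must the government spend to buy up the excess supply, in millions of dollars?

348

Rearranging demand gives qd = 149 - 5p. Equilibrium: 149 - 5p = p - 13, so 162 = 6p and p* = 27, q* = 14.
Since 29 > 27, the floor is binding.
At p = 29: qd = 149 - 5·29 = 4 and qs = 29 - 13 = 16.
Surplus = qs - qd = 12.
Government expenditure = surplus × support price = 12 × 29 = 348.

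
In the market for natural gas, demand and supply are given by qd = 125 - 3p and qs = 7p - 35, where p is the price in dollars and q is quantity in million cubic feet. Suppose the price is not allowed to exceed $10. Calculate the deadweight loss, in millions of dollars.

420

Without the control the market clears where 125 - 3p = 7p - 35, i.e. p* = 16 and q* = 77.
The ceiling of 10 is below the equilibrium price 16, so it binds.
At p = 10: qd = 125 - 3·10 = 95 and qs = 7·10 - 35 = 35.
Quantity traded falls to 35. At q = 35 the demand price is (125 - 35)/3 = 30 and the supply price is (35 + 35)/7 = 10.
Deadweight loss = ½ · (30 - 10) · (77 - 35) = ½ · 20 · 42 = 420.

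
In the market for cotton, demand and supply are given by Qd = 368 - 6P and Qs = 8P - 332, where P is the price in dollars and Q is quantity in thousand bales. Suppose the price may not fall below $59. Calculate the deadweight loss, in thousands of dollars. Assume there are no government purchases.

425.25

In a free market, 368 - 6P = 8P - 332 gives the equilibrium P* = 50, Q* = 68.
Since 59 > 50, the floor is binding.
At P = 59: Qd = 368 - 6·59 = 14 and Qs = 8·59 - 332 = 140.
Quantity traded falls to 14. At Q = 14 the demand price is (368 - 14)/6 = 59 and the supply price is (332 + 14)/8 = 43.25.
Deadweight loss = ½ · (59 - 43.25) · (68 - 14) = ½ · 15.75 · 54 = 425.25.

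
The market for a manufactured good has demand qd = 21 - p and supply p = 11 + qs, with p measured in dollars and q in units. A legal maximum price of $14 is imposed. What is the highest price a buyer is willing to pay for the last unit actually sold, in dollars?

Rearranging supply gives qs = p - 11. Without the control the market clears where 21 - p = p - 11, i.e. p* = 16 and q* = 5.
Because the ceiling (14) lies below the market-clearing price, it is binding.
At p = 14: qd = 21 - 14 = 7 and qs = 14 - 11 = 3.
Only 3 units reach the market. On the demand curve, the marginal buyer's willingness to pay at q = 3 is (21 - 3) = 18.

18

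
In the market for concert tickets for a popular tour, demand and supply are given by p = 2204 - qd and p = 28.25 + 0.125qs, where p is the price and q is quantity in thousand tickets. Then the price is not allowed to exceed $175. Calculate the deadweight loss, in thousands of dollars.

Rearranging demand gives qd = 2204 - p; rearranging supply gives qs = 8p - 226. In a free market, 2204 - p = 8p - 226 gives the equilibrium p* = 270, q* = 1934.
Since 175 < 270, the ceiling is binding.
At p = 175: qd = 2204 - 175 = 2029 and qs = 8·175 - 226 = 1174.
Quantity traded falls to 1174. At q = 1174 the demand price is 2204 - 1174 = 1030 and the supply price is (226 + 1174)/8 = 175.
Deadweight loss = ½ · (1030 - 175) · (1934 - 1174) = ½ · 855 · 760 = 324900.

324900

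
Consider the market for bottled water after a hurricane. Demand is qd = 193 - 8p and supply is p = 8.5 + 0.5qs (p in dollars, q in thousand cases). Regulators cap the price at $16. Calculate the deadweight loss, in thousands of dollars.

31.25

Rearranging supply gives qs = 2p - 17. Without the control the market clears where 193 - 8p = 2p - 17, i.e. p* = 21 and q* = 25.
Since 16 < 21, the ceiling is binding.
At p = 16: qd = 193 - 8·16 = 65 and qs = 2·16 - 17 = 15.
Quantity traded falls to 15. At q = 15 the demand price is (193 - 15)/8 = 22.25 and the supply price is (17 + 15)/2 = 16.
Deadweight loss = ½ · (22.25 - 16) · (25 - 15) = ½ · 6.25 · 10 = 31.25.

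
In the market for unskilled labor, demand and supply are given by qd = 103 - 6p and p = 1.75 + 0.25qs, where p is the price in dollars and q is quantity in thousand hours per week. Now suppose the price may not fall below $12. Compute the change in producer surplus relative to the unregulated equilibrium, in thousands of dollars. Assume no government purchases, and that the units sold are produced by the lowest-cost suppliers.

26.5

Rearranging supply gives qs = 4p - 7. In a free market, 103 - 6p = 4p - 7 gives the equilibrium p* = 11, q* = 37.
Because the floor (12) lies above the market-clearing price, it is binding.
At p = 12: qd = 103 - 6·12 = 31 and qs = 4·12 - 7 = 41.
Producer surplus without the control is ½ · (11 - 1.75) · 37 = 171.125.
With the floor, 31 units are sold at 12. The supply price at q = 31 is 9.5, so PS = ½ · [(12 - 1.75) + (12 - 9.5)] · 31 = 197.625.
Change in producer surplus = 197.625 - 171.125 = 26.5.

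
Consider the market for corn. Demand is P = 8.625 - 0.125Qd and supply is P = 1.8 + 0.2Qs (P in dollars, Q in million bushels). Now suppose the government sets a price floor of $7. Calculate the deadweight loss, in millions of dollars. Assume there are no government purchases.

Rearranging demand gives Qd = 69 - 8P; rearranging supply gives Qs = 5P - 9. Without the control the market clears where 69 - 8P = 5P - 9, i.e. P* = 6 and Q* = 21.
Because the floor (7) lies above the market-clearing price, it is binding.
At P = 7: Qd = 69 - 8·7 = 13 and Qs = 5·7 - 9 = 26.
Quantity traded falls to 13. At Q = 13 the demand price is (69 - 13)/8 = 7 and the supply price is (9 + 13)/5 = 4.4.
Deadweight loss = ½ · (7 - 4.4) · (21 - 13) = ½ · 2.6 · 8 = 10.4.

10.4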